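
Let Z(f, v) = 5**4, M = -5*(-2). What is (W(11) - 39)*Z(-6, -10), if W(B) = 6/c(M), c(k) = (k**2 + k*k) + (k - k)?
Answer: -97425/4 ≈ -24356.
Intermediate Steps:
M = 10
Z(f, v) = 625
c(k) = 2*k**2 (c(k) = (k**2 + k**2) + 0 = 2*k**2 + 0 = 2*k**2)
W(B) = 3/100 (W(B) = 6/((2*10**2)) = 6/((2*100)) = 6/200 = 6*(1/200) = 3/100)
(W(11) - 39)*Z(-6, -10) = (3/100 - 39)*625 = -3897/100*625 = -97425/4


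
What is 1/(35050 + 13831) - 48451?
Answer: -2368333330/48881 ≈ -48451.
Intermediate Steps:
1/(35050 + 13831) - 48451 = 1/48881 - 48451 = -2368333330/48881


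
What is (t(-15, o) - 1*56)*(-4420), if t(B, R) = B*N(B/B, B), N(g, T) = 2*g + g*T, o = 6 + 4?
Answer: -614380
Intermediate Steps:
o = 10
N(g, T) = 2*g + T*g
t(B, R) = B*(2 + B) (t(B, R) = B*((B/B)*(2 + B)) = B*(1*(2 + B)) = B*(2 + B))
(t(-15, o) - 1*56)*(-4420) = (-15*(2 - 15) - 1*56)*(-4420) = (-15*(-13) - 56)*(-4420) = (195 - 56)*(-4420) = 139*(-4420) = -614380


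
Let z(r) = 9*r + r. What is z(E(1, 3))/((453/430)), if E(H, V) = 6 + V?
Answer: 12900/151 ≈ 85.430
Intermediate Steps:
z(r) = 10*r
z(E(1, 3))/((453/430)) = (10*(6 + 3))/((453/430)) = (10*9)/((453*(1/430))) = 90/(453/430) = 90*(430/453) = 12900/151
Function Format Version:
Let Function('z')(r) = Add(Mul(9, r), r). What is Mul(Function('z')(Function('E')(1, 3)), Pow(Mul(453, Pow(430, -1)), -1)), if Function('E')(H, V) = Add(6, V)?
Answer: Rational(12900, 151) ≈ 85.430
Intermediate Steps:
Function('z')(r) = Mul(10, r)
Mul(Function('z')(Function('E')(1, 3)), Pow(Mul(453, Pow(430, -1)), -1)) = Mul(Mul(10, Add(6, 3)), Pow(Mul(453, Pow(430, -1)), -1)) = Mul(Mul(10, 9), Pow(Mul(453, Rational(1, 430)), -1)) = Mul(90, Pow(Rational(453, 430), -1)) = Mul(90, Rational(430, 453)) = Rational(12900, 151)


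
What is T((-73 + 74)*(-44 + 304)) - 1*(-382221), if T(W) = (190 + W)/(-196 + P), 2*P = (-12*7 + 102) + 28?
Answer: 66123783/173 ≈ 3.8222e+5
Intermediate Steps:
P = 23 (P = ((-12*7 + 102) + 28)/2 = ((-84 + 102) + 28)/2 = (18 + 28)/2 = (1/2)*46 = 23)
T(W) = -190/173 - W/173 (T(W) = (190 + W)/(-196 + 23) = (190 + W)/(-173) = (190 + W)*(-1/173) = -190/173 - W/173)
T((-73 + 74)*(-44 + 304)) - 1*(-382221) = (-190/173 - (-73 + 74)*(-44 + 304)/173) - 1*(-382221) = (-190/173 - 260/173) + 382221 = -450/173 + 382221 = 66123783/173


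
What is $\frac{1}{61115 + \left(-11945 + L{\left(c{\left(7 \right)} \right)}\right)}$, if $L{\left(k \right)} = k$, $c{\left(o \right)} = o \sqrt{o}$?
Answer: $\frac{49170}{2417688557} - \frac{7 \sqrt{7}}{2417688557} \approx 2.033 \cdot 10^{-5}$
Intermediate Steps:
$c{\left(o \right)} = o^{\frac{3}{2}}$
$\frac{1}{61115 + \left(-11945 + L{\left(c{\left(7 \right)} \right)}\right)} = \frac{1}{61115 - \left(11945 - 7^{\frac{3}{2}}\right)} = \frac{1}{61115 - \left(11945 - 7 \sqrt{7}\right)} = \frac{1}{49170 + 7 \sqrt{7}}$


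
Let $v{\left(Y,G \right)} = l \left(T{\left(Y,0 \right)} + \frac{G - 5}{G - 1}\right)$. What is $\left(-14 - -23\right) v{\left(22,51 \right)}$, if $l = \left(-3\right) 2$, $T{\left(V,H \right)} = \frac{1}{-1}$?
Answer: $\frac{108}{25} \approx 4.32$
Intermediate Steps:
$T{\left(V,H \right)} = -1$
$l = -6$
$v{\left(Y,G \right)} = 6 - \frac{6 \left(-5 + G\right)}{-1 + G}$ ($v{\left(Y,G \right)} = - 6 \left(-1 + \frac{G - 5}{G - 1}\right) = - 6 \left(-1 + \frac{-5 + G}{-1 + G}\right) = 6 - \frac{6 \left(-5 + G\right)}{-1 + G}$)
$\left(-14 - -23\right) v{\left(22,51 \right)} = \left(-14 - -23\right) \frac{24}{-1 + 51} = \left(-14 + 23\right) \frac{24}{50} = 9 \cdot 24 \cdot \frac{1}{50} = 9 \cdot \frac{12}{25} = \frac{108}{25}$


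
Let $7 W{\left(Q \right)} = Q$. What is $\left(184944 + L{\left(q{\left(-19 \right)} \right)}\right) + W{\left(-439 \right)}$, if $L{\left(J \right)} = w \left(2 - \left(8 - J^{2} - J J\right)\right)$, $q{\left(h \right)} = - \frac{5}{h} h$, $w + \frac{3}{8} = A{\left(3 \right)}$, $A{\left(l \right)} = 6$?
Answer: $\frac{2591803}{14} \approx 1.8513 \cdot 10^{5}$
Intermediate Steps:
$W{\left(Q \right)} = \frac{Q}{7}$
$w = \frac{45}{8}$ ($w = - \frac{3}{8} + 6 = \frac{45}{8} \approx 5.625$)
$q{\left(h \right)} = -5$
$L{\left(J \right)} = - \frac{135}{4} + \frac{45 J^{2}}{4}$ ($L{\left(J \right)} = \frac{45 \left(2 - \left(8 - J^{2} - J J\right)\right)}{8} = \frac{45 \left(2 + \left(\left(J^{2} + J^{2}\right) - 8\right)\right)}{8} = \frac{45 \left(2 + \left(2 J^{2} - 8\right)\right)}{8} = \frac{45 \left(2 + \left(-8 + 2 J^{2}\right)\right)}{8} = \frac{45 \left(-6 + 2 J^{2}\right)}{8} = - \frac{135}{4} + \frac{45 J^{2}}{4}$)
$\left(184944 + L{\left(q{\left(-19 \right)} \right)}\right) + W{\left(-439 \right)} = \left(184944 - \left(\frac{135}{4} - \frac{45 \left(-5\right)^{2}}{4}\right)\right) + \frac{1}{7} \left(-439\right) = \left(184944 + \left(- \frac{135}{4} + \frac{45}{4} \cdot 25\right)\right) - \frac{439}{7} = \left(184944 + \left(- \frac{135}{4} + \frac{1125}{4}\right)\right) - \frac{439}{7} = \left(184944 + \frac{495}{2}\right) - \frac{439}{7} = \frac{370383}{2} - \frac{439}{7} = \frac{2591803}{14}$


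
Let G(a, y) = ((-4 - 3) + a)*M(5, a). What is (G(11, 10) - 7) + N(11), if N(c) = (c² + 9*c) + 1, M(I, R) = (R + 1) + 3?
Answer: 274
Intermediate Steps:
M(I, R) = 4 + R (M(I, R) = (1 + R) + 3 = 4 + R)
N(c) = 1 + c² + 9*c
G(a, y) = (-7 + a)*(4 + a) (G(a, y) = ((-4 - 3) + a)*(4 + a) = (-7 + a)*(4 + a))
(G(11, 10) - 7) + N(11) = ((-7 + 11)*(4 + 11) - 7) + (1 + 11² + 9*11) = (4*15 - 7) + (1 + 121 + 99) = (60 - 7) + 221 = 53 + 221 = 274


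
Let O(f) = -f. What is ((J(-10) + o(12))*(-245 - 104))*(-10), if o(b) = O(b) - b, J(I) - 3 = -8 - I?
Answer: -66310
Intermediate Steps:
J(I) = -5 - I (J(I) = 3 + (-8 - I) = -5 - I)
o(b) = -2*b (o(b) = -b - b = -2*b)
((J(-10) + o(12))*(-245 - 104))*(-10) = (((-5 - 1*(-10)) - 2*12)*(-245 - 104))*(-10) = (((-5 + 10) - 24)*(-349))*(-10) = ((5 - 24)*(-349))*(-10) = -19*(-349)*(-10) = 6631*(-10) = -66310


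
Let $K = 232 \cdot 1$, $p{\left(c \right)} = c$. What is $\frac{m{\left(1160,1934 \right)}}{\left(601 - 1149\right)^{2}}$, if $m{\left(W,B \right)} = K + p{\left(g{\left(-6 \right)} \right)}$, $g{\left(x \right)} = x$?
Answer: $\frac{113}{150152} \approx 0.00075257$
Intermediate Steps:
$K = 232$
$m{\left(W,B \right)} = 226$ ($m{\left(W,B \right)} = 232 - 6 = 226$)
$\frac{m{\left(1160,1934 \right)}}{\left(601 - 1149\right)^{2}} = \frac{226}{\left(601 - 1149\right)^{2}} = \frac{226}{\left(-548\right)^{2}} = \frac{226}{300304} = 226 \cdot \frac{1}{300304} = \frac{113}{150152}$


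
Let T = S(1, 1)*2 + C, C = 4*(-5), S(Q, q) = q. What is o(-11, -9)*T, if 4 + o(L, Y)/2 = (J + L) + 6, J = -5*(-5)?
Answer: -576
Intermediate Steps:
C = -20
J = 25
o(L, Y) = 54 + 2*L (o(L, Y) = -8 + 2*((25 + L) + 6) = -8 + 2*(31 + L) = -8 + (62 + 2*L) = 54 + 2*L)
T = -18 (T = 1*2 - 20 = 2 - 20 = -18)
o(-11, -9)*T = (54 + 2*(-11))*(-18) = (54 - 22)*(-18) = 32*(-18) = -576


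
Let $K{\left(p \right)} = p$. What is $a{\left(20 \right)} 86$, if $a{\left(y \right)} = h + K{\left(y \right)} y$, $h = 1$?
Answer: $34486$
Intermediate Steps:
$a{\left(y \right)} = 1 + y^{2}$ ($a{\left(y \right)} = 1 + y y = 1 + y^{2}$)
$a{\left(20 \right)} 86 = \left(1 + 20^{2}\right) 86 = \left(1 + 400\right) 86 = 401 \cdot 86 = 34486$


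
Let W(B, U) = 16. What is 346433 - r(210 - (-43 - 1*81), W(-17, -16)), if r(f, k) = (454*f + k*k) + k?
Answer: 194525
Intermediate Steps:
r(f, k) = k + k² + 454*f (r(f, k) = (454*f + k²) + k = (k² + 454*f) + k = k + k² + 454*f)
346433 - r(210 - (-43 - 1*81), W(-17, -16)) = 346433 - (16 + 16² + 454*(210 - (-43 - 1*81))) = 346433 - (16 + 256 + 454*(210 - (-43 - 81))) = 346433 - (16 + 256 + 454*(210 - 1*(-124))) = 346433 - (16 + 256 + 454*(210 + 124)) = 346433 - (16 + 256 + 454*334) = 346433 - (16 + 256 + 151636) = 346433 - 1*151908 = 346433 - 151908 = 194525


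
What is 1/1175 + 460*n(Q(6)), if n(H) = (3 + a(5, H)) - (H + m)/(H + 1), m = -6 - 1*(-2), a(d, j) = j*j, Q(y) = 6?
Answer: 146475507/8225 ≈ 17809.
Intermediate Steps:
a(d, j) = j**2
m = -4 (m = -6 + 2 = -4)
n(H) = 3 + H**2 - (-4 + H)/(1 + H) (n(H) = (3 + H**2) - (H - 4)/(H + 1) = (3 + H**2) - (-4 + H)/(1 + H) = 3 + H**2 - (-4 + H)/(1 + H))
1/1175 + 460*n(Q(6)) = 1/1175 + 460*((7 + 6**2 + 6**3 + 2*6)/(1 + 6)) = 1/1175 + 460*((7 + 36 + 216 + 12)/7) = 1/1175 + 460*((1/7)*271) = 1/1175 + 460*(271/7) = 1/1175 + 124660/7 = 146475507/8225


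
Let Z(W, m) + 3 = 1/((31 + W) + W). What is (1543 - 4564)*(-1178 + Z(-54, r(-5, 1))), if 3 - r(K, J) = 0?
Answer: 274723698/77 ≈ 3.5678e+6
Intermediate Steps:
r(K, J) = 3 (r(K, J) = 3 - 1*0 = 3 + 0 = 3)
Z(W, m) = -3 + 1/(31 + 2*W) (Z(W, m) = -3 + 1/((31 + W) + W) = -3 + 1/(31 + 2*W))
(1543 - 4564)*(-1178 + Z(-54, r(-5, 1))) = (1543 - 4564)*(-1178 + 2*(-46 - 3*(-54))/(31 + 2*(-54))) = -3021*(-1178 + 2*(-46 + 162)/(31 - 108)) = -3021*(-1178 + 2*116/(-77)) = -3021*(-1178 + 2*(-1/77)*116) = -3021*(-1178 - 232/77) = -3021*(-90938/77) = 274723698/77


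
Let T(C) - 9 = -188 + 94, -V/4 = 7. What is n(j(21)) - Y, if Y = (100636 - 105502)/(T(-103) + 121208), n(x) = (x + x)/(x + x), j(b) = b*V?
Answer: 125989/121123 ≈ 1.0402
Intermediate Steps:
V = -28 (V = -4*7 = -28)
j(b) = -28*b (j(b) = b*(-28) = -28*b)
T(C) = -85 (T(C) = 9 + (-188 + 94) = 9 - 94 = -85)
n(x) = 1 (n(x) = (2*x)/((2*x)) = (2*x)*(1/(2*x)) = 1)
Y = -4866/121123 (Y = (100636 - 105502)/(-85 + 121208) = -4866/121123 ≈ -0.040174)
n(j(21)) - Y = 1 - 1*(-4866/121123) = 1 + 4866/121123 = 125989/121123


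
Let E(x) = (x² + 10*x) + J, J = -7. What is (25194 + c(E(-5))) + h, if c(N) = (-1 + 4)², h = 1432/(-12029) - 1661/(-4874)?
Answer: 1477648407839/58629346 ≈ 25203.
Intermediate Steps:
h = 13000601/58629346 (h = 1432*(-1/12029) - 1661*(-1/4874) = -1432/12029 + 1661/4874 = 13000601/58629346 ≈ 0.22174)
E(x) = -7 + x² + 10*x (E(x) = (x² + 10*x) - 7 = -7 + x² + 10*x)
c(N) = 9 (c(N) = 3² = 9)
(25194 + c(E(-5))) + h = (25194 + 9) + 13000601/58629346 = 25203 + 13000601/58629346 = 1477648407839/58629346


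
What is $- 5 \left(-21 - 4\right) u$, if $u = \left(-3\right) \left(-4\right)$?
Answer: $1500$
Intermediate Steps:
$u = 12$
$- 5 \left(-21 - 4\right) u = - 5 \left(-21 - 4\right) 12 = \left(-5\right) \left(-25\right) 12 = 125 \cdot 12 = 1500$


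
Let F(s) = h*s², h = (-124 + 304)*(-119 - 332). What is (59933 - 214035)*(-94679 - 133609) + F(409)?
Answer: 21599765796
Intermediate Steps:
h = -81180 (h = 180*(-451) = -81180)
F(s) = -81180*s²
(59933 - 214035)*(-94679 - 133609) + F(409) = (59933 - 214035)*(-94679 - 133609) - 81180*409² = -154102*(-228288) - 81180*167281 = 35179637376 - 13579871580 = 21599765796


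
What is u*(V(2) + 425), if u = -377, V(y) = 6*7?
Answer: -176059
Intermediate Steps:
V(y) = 42
u*(V(2) + 425) = -377*(42 + 425) = -377*467 = -176059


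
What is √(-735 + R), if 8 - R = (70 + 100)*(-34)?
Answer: √5053 ≈ 71.084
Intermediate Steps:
R = 5788 (R = 8 - (70 + 100)*(-34) = 8 - 170*(-34) = 8 - 1*(-5780) = 8 + 5780 = 5788)
√(-735 + R) = √(-735 + 5788) = √5053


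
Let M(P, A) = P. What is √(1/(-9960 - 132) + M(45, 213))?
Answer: √1362417/174 ≈ 6.7082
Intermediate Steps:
√(1/(-9960 - 132) + M(45, 213)) = √(1/(-9960 - 132) + 45) = √(1/(-10092) + 45) = √(-1/10092 + 45) = √(454139/10092) = √1362417/174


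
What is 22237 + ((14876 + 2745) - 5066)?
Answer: 34792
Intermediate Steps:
22237 + ((14876 + 2745) - 5066) = 22237 + (17621 - 5066) = 22237 + 12555 = 34792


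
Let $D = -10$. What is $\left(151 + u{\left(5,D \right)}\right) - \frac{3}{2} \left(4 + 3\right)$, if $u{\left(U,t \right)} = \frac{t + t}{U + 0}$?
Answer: $- \frac{3087}{2} \approx -1543.5$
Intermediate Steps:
$u{\left(U,t \right)} = \frac{2 t}{U}$
$\left(151 + u{\left(5,D \right)}\right) - \frac{3}{2} \left(4 + 3\right) = \left(151 + 2 \left(-10\right) \frac{1}{5}\right) - \frac{3}{2} \left(4 + 3\right) = \left(151 + 2 \left(-10\right) \frac{1}{5}\right) \left(-3\right) \frac{1}{2} \cdot 7 = \left(151 - 4\right) \left(\left(- \frac{3}{2}\right) 7\right) = 147 \left(- \frac{21}{2}\right) = - \frac{3087}{2}$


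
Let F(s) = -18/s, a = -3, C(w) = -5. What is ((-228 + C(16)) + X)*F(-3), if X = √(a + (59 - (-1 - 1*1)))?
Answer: -1398 + 6*√58 ≈ -1352.3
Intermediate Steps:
X = √58 (X = √(-3 + (59 - (-1 - 1*1))) = √(-3 + (59 - (-1 - 1))) = √(-3 + (59 - 1*(-2))) = √(-3 + (59 + 2)) = √(-3 + 61) = √58 ≈ 7.6158)
((-228 + C(16)) + X)*F(-3) = ((-228 - 5) + √58)*(-18/(-3)) = (-233 + √58)*(-18*(-⅓)) = (-233 + √58)*6 = -1398 + 6*√58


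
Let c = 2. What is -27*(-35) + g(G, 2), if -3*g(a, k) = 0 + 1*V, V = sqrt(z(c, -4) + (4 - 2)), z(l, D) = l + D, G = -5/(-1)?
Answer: 945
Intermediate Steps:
G = 5 (G = -5*(-1) = 5)
z(l, D) = D + l
V = 0 (V = sqrt((-4 + 2) + (4 - 2)) = sqrt(-2 + 2) = sqrt(0) = 0)
g(a, k) = 0 (g(a, k) = -(0 + 1*0)/3 = -(0 + 0)/3 = -1/3*0 = 0)
-27*(-35) + g(G, 2) = -27*(-35) + 0 = 945 + 0 = 945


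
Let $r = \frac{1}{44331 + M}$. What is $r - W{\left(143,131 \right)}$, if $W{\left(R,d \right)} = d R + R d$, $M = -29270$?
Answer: $- \frac{564275425}{15061} \approx -37466.0$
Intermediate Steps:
$W{\left(R,d \right)} = 2 R d$ ($W{\left(R,d \right)} = R d + R d = 2 R d$)
$r = \frac{1}{15061}$ ($r = \frac{1}{44331 - 29270} = \frac{1}{15061} \approx 6.6397 \cdot 10^{-5}$)
$r - W{\left(143,131 \right)} = \frac{1}{15061} - 2 \cdot 143 \cdot 131 = \frac{1}{15061} - 37466 = - \frac{564275425}{15061}$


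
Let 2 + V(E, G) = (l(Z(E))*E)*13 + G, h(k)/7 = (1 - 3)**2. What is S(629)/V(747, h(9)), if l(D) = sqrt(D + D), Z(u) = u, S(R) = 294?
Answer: -294/5418825373 + 329427*sqrt(166)/5418825373 ≈ 0.00078321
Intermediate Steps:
h(k) = 28 (h(k) = 7*(1 - 3)**2 = 7*(-2)**2 = 7*4 = 28)
l(D) = sqrt(2)*sqrt(D) (l(D) = sqrt(2*D) = sqrt(2)*sqrt(D))
V(E, G) = -2 + G + 13*sqrt(2)*E**(3/2) (V(E, G) = -2 + (((sqrt(2)*sqrt(E))*E)*13 + G) = -2 + ((sqrt(2)*E**(3/2))*13 + G) = -2 + (13*sqrt(2)*E**(3/2) + G) = -2 + (G + 13*sqrt(2)*E**(3/2)) = -2 + G + 13*sqrt(2)*E**(3/2))
S(629)/V(747, h(9)) = 294/(-2 + 28 + 13*sqrt(2)*747**(3/2)) = 294/(-2 + 28 + 13*sqrt(2)*(2241*sqrt(83))) = 294/(-2 + 28 + 29133*sqrt(166)) = 294/(26 + 29133*sqrt(166))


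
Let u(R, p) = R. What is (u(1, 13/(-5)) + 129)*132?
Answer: 17160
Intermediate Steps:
(u(1, 13/(-5)) + 129)*132 = (1 + 129)*132 = 130*132 = 17160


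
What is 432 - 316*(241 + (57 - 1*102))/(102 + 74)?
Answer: 881/11 ≈ 80.091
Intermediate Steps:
432 - 316*(241 + (57 - 1*102))/(102 + 74) = 432 - 316*(241 + (57 - 102))/176 = 432 - 316*(241 - 45)/176 = 432 - 61936/176 = 432 - 316*49/44 = 432 - 3871/11 = 881/11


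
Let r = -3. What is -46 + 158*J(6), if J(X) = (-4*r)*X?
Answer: 11330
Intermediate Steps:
J(X) = 12*X (J(X) = (-4*(-3))*X = 12*X)
-46 + 158*J(6) = -46 + 158*(12*6) = -46 + 158*72 = -46 + 11376 = 11330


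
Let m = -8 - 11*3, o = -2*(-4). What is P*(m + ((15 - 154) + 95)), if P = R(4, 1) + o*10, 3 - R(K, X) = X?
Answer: -6970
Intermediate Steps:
o = 8
m = -41 (m = -8 - 33 = -41)
R(K, X) = 3 - X
P = 82 (P = (3 - 1*1) + 8*10 = (3 - 1) + 80 = 2 + 80 = 82)
P*(m + ((15 - 154) + 95)) = 82*(-41 + ((15 - 154) + 95)) = 82*(-41 + (-139 + 95)) = 82*(-41 - 44) = 82*(-85) = -6970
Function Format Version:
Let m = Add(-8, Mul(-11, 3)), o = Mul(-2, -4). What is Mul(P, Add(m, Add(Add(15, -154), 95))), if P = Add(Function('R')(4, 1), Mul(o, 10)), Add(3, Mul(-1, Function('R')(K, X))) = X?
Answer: -6970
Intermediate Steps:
o = 8
m = -41 (m = Add(-8, -33) = -41)
Function('R')(K, X) = Add(3, Mul(-1, X))
P = 82 (P = Add(Add(3, Mul(-1, 1)), Mul(8, 10)) = Add(Add(3, -1), 80) = Add(2, 80) = 82)
Mul(P, Add(m, Add(Add(15, -154), 95))) = Mul(82, Add(-41, Add(Add(15, -154), 95))) = Mul(82, Add(-41, Add(-139, 95))) = Mul(82, Add(-41, -44)) = Mul(82, -85) = -6970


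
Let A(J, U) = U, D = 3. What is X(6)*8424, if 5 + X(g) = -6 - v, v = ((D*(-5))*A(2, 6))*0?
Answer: -92664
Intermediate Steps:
v = 0 (v = ((3*(-5))*6)*0 = -15*6*0 = -90*0 = 0)
X(g) = -11 (X(g) = -5 + (-6 - 1*0) = -5 + (-6 + 0) = -5 - 6 = -11)
X(6)*8424 = -11*8424 = -92664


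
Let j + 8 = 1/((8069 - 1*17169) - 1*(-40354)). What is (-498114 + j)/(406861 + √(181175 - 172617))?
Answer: -6334136135315807/5173657917302802 + 15568304987*√8558/5173657917302802 ≈ -1.2240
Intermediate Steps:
j = -250031/31254 (j = -8 + 1/((8069 - 1*17169) - 1*(-40354)) = -8 + 1/((8069 - 17169) + 40354) = -8 + 1/(-9100 + 40354) = -8 + 1/31254 = -250031/31254 ≈ -8.0000)
(-498114 + j)/(406861 + √(181175 - 172617)) = (-498114 - 250031/31254)/(406861 + √(181175 - 172617)) = -15568304987/(31254*(406861 + √8558))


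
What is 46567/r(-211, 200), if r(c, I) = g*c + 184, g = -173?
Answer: 46567/36687 ≈ 1.2693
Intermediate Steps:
r(c, I) = 184 - 173*c (r(c, I) = -173*c + 184 = 184 - 173*c)
46567/r(-211, 200) = 46567/(184 - 173*(-211)) = 46567/(184 + 36503) = 46567/36687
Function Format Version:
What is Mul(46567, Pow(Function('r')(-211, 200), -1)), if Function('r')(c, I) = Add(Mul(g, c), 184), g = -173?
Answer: Rational(46567, 36687) ≈ 1.2693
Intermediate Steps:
Function('r')(c, I) = Add(184, Mul(-173, c)) (Function('r')(c, I) = Add(Mul(-173, c), 184) = Add(184, Mul(-173, c)))
Mul(46567, Pow(Function('r')(-211, 200), -1)) = Mul(46567, Pow(Add(184, Mul(-173, -211)), -1)) = Mul(46567, Pow(Add(184, 36503), -1)) = Mul(46567, Pow(36687, -1)) = Mul(46567, Rational(1, 36687)) = Rational(46567, 36687)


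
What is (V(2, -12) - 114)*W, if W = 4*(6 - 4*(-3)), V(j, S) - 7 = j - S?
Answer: -6696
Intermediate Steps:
V(j, S) = 7 + j - S (V(j, S) = 7 + (j - S) = 7 + j - S)
W = 72 (W = 4*(6 + 12) = 4*18 = 72)
(V(2, -12) - 114)*W = ((7 + 2 - 1*(-12)) - 114)*72 = ((7 + 2 + 12) - 114)*72 = (21 - 114)*72 = -93*72 = -6696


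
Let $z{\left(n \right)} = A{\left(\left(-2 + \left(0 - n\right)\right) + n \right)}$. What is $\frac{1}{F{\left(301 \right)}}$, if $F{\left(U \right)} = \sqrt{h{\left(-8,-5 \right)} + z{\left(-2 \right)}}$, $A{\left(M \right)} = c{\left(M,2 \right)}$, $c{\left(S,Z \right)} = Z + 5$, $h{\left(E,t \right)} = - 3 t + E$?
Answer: $\frac{\sqrt{14}}{14} \approx 0.26726$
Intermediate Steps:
$h{\left(E,t \right)} = E - 3 t$
$c{\left(S,Z \right)} = 5 + Z$
$A{\left(M \right)} = 7$ ($A{\left(M \right)} = 5 + 2 = 7$)
$z{\left(n \right)} = 7$
$F{\left(U \right)} = \sqrt{14}$ ($F{\left(U \right)} = \sqrt{\left(-8 - -15\right) + 7} = \sqrt{\left(-8 + 15\right) + 7} = \sqrt{7 + 7} = \sqrt{14}$)
$\frac{1}{F{\left(301 \right)}} = \frac{1}{\sqrt{14}} = \frac{\sqrt{14}}{14}$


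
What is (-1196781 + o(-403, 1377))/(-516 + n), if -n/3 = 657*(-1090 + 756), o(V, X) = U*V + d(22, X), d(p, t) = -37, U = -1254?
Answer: -345728/328899 ≈ -1.0512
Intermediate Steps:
o(V, X) = -37 - 1254*V (o(V, X) = -1254*V - 37 = -37 - 1254*V)
n = 658314 (n = -1971*(-1090 + 756) = -1971*(-334) = -3*(-219438) = 658314)
(-1196781 + o(-403, 1377))/(-516 + n) = (-1196781 + (-37 - 1254*(-403)))/(-516 + 658314) = (-1196781 + (-37 + 505362))/657798 = (-1196781 + 505325)*(1/657798) = -691456*1/657798 = -345728/328899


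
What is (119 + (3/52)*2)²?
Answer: 9591409/676 ≈ 14188.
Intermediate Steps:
(119 + (3/52)*2)² = (119 + 3/26)² = (3097/26)² = 9591409/676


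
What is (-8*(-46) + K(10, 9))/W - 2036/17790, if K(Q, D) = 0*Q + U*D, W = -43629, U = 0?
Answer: -15895894/129359985 ≈ -0.12288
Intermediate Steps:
K(Q, D) = 0 (K(Q, D) = 0*Q + 0*D = 0 + 0 = 0)
(-8*(-46) + K(10, 9))/W - 2036/17790 = (-8*(-46) + 0)/(-43629) - 2036/17790 = (368 + 0)*(-1/43629) - 2036*1/17790 = 368*(-1/43629) - 1018/8895 = -368/43629 - 1018/8895 = -15895894/129359985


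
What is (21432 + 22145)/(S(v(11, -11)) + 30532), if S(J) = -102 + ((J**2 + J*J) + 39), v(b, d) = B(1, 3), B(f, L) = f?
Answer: 43577/30471 ≈ 1.4301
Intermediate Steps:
v(b, d) = 1
S(J) = -63 + 2*J**2 (S(J) = -102 + ((J**2 + J**2) + 39) = -102 + (2*J**2 + 39) = -102 + (39 + 2*J**2) = -63 + 2*J**2)
(21432 + 22145)/(S(v(11, -11)) + 30532) = (21432 + 22145)/((-63 + 2*1**2) + 30532) = 43577/((-63 + 2*1) + 30532) = 43577/((-63 + 2) + 30532) = 43577/(-61 + 30532) = 43577/30471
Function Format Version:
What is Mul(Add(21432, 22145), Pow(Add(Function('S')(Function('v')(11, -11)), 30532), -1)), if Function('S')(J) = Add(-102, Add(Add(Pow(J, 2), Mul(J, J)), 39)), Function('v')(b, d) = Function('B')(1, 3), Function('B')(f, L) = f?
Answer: Rational(43577, 30471) ≈ 1.4301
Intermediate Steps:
Function('v')(b, d) = 1
Function('S')(J) = Add(-63, Mul(2, Pow(J, 2))) (Function('S')(J) = Add(-102, Add(Add(Pow(J, 2), Pow(J, 2)), 39)) = Add(-102, Add(Mul(2, Pow(J, 2)), 39)) = Add(-102, Add(39, Mul(2, Pow(J, 2)))) = Add(-63, Mul(2, Pow(J, 2))))
Mul(Add(21432, 22145), Pow(Add(Function('S')(Function('v')(11, -11)), 30532), -1)) = Mul(Add(21432, 22145), Pow(Add(Add(-63, Mul(2, Pow(1, 2))), 30532), -1)) = Mul(43577, Pow(Add(Add(-63, Mul(2, 1)), 30532), -1)) = Mul(43577, Pow(Add(Add(-63, 2), 30532), -1)) = Mul(43577, Pow(Add(-61, 30532), -1)) = Mul(43577, Pow(30471, -1)) = Mul(43577, Rational(1, 30471)) = Rational(43577, 30471)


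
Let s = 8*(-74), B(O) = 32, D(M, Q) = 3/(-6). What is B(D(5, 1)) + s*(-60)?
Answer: 35552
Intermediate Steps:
D(M, Q) = -½ (D(M, Q) = 3*(-⅙) = -½)
s = -592
B(D(5, 1)) + s*(-60) = 32 - 592*(-60) = 32 + 35520 = 35552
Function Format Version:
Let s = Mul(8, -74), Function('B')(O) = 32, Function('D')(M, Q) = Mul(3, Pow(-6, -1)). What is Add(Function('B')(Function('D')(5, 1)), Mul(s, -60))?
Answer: 35552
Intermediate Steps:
Function('D')(M, Q) = Rational(-1, 2) (Function('D')(M, Q) = Mul(3, Rational(-1, 6)) = Rational(-1, 2))
s = -592
Add(Function('B')(Function('D')(5, 1)), Mul(s, -60)) = Add(32, Mul(-592, -60)) = Add(32, 35520) = 35552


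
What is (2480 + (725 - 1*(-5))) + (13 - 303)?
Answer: 2920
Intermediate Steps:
(2480 + (725 - 1*(-5))) + (13 - 303) = (2480 + (725 + 5)) - 290 = (2480 + 730) - 290 = 3210 - 290 = 2920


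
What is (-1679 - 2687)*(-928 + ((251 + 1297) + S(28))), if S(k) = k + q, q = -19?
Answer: -2746214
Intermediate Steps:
S(k) = -19 + k (S(k) = k - 19 = -19 + k)
(-1679 - 2687)*(-928 + ((251 + 1297) + S(28))) = (-1679 - 2687)*(-928 + ((251 + 1297) + (-19 + 28))) = -4366*(-928 + (1548 + 9)) = -4366*(-928 + 1557) = -4366*629 = -2746214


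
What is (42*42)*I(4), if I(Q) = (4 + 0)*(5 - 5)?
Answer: 0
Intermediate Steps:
I(Q) = 0 (I(Q) = 4*0 = 0)
(42*42)*I(4) = (42*42)*0 = 1764*0 = 0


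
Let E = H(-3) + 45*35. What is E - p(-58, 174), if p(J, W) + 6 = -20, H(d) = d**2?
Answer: 1610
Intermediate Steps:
p(J, W) = -26 (p(J, W) = -6 - 20 = -26)
E = 1584 (E = (-3)**2 + 45*35 = 9 + 1575 = 1584)
E - p(-58, 174) = 1584 - 1*(-26) = 1584 + 26 = 1610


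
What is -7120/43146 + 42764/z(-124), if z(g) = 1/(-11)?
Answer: -10148029052/21573 ≈ -4.7040e+5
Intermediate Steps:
z(g) = -1/11
-7120/43146 + 42764/z(-124) = -7120/43146 + 42764/(-1/11) = -7120*1/43146 + 42764*(-11) = -3560/21573 - 470404 = -10148029052/21573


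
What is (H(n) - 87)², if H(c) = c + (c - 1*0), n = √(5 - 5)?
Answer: 7569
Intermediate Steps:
n = 0 (n = √0 = 0)
H(c) = 2*c (H(c) = c + (c + 0) = c + c = 2*c)
(H(n) - 87)² = (2*0 - 87)² = (0 - 87)² = (-87)² = 7569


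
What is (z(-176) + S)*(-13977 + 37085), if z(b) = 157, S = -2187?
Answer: -46909240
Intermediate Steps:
(z(-176) + S)*(-13977 + 37085) = (157 - 2187)*(-13977 + 37085) = -2030*23108 = -46909240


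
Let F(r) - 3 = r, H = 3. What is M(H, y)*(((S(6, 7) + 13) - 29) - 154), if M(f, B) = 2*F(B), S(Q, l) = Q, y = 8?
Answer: -3608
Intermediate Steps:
F(r) = 3 + r
M(f, B) = 6 + 2*B (M(f, B) = 2*(3 + B) = 6 + 2*B)
M(H, y)*(((S(6, 7) + 13) - 29) - 154) = (6 + 2*8)*(((6 + 13) - 29) - 154) = (6 + 16)*((19 - 29) - 154) = 22*(-10 - 154) = 22*(-164) = -3608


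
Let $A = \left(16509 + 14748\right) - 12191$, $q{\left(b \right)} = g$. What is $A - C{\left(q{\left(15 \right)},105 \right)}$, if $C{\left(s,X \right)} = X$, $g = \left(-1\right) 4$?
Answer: $18961$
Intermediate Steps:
$g = -4$
$q{\left(b \right)} = -4$
$A = 19066$ ($A = 31257 - 12191 = 19066$)
$A - C{\left(q{\left(15 \right)},105 \right)} = 19066 - 105 = 18961$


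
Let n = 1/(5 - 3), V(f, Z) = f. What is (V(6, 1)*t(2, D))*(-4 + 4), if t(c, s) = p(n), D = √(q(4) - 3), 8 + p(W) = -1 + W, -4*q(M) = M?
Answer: 0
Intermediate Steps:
q(M) = -M/4
n = ½ (n = 1/2 = ½ ≈ 0.50000)
p(W) = -9 + W (p(W) = -8 + (-1 + W) = -9 + W)
D = 2*I (D = √(-¼*4 - 3) = √(-1 - 3) = √(-4) = 2*I ≈ 2.0*I)
t(c, s) = -17/2 (t(c, s) = -9 + ½ = -17/2)
(V(6, 1)*t(2, D))*(-4 + 4) = (6*(-17/2))*(-4 + 4) = -51*0 = 0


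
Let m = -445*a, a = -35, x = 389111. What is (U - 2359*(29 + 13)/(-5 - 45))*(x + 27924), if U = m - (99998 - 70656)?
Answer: -24574704852/5 ≈ -4.9149e+9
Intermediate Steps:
m = 15575 (m = -445*(-35) = 15575)
U = -13767 (U = 15575 - (99998 - 70656) = 15575 - 1*29342 = 15575 - 29342 = -13767)
(U - 2359*(29 + 13)/(-5 - 45))*(x + 27924) = (-13767 - 2359*(29 + 13)/(-5 - 45))*(389111 + 27924) = (-13767 - 99078/(-50))*417035 = (-13767 - 99078*(-1)/50)*417035 = (-13767 - 2359*(-21/25))*417035 = (-13767 + 49539/25)*417035 = -294636/25*417035 = -24574704852/5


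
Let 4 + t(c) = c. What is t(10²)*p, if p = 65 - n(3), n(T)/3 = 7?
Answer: 4224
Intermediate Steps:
t(c) = -4 + c
n(T) = 21 (n(T) = 3*7 = 21)
p = 44 (p = 65 - 1*21 = 65 - 21 = 44)
t(10²)*p = (-4 + 10²)*44 = (-4 + 100)*44 = 96*44 = 4224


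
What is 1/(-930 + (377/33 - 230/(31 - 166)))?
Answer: -297/272311 ≈ -0.0010907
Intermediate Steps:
1/(-930 + (377/33 - 230/(31 - 166))) = 1/(-930 + (377*(1/33) - 230/(-135))) = 1/(-930 + (377/33 - 230*(-1/135))) = 1/(-930 + (377/33 + 46/27)) = 1/(-930 + 3899/297) = 1/(-272311/297) = -297/272311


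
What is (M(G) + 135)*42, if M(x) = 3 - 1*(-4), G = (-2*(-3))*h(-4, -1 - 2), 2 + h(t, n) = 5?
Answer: 5964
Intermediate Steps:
h(t, n) = 3 (h(t, n) = -2 + 5 = 3)
G = 18 (G = -2*(-3)*3 = 6*3 = 18)
M(x) = 7 (M(x) = 3 + 4 = 7)
(M(G) + 135)*42 = (7 + 135)*42 = 142*42 = 5964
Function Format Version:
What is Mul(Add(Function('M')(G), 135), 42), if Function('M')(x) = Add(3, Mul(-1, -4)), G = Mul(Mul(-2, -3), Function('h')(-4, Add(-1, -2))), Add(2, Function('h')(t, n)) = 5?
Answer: 5964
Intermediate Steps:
Function('h')(t, n) = 3 (Function('h')(t, n) = Add(-2, 5) = 3)
G = 18 (G = Mul(Mul(-2, -3), 3) = Mul(6, 3) = 18)
Function('M')(x) = 7 (Function('M')(x) = Add(3, 4) = 7)
Mul(Add(Function('M')(G), 135), 42) = Mul(Add(7, 135), 42) = Mul(142, 42) = 5964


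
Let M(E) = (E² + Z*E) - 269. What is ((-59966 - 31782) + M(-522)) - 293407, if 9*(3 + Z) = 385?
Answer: -133704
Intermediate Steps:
Z = 358/9 (Z = -3 + (⅑)*385 = -3 + 385/9 = 358/9 ≈ 39.778)
M(E) = -269 + E² + 358*E/9 (M(E) = (E² + 358*E/9) - 269 = -269 + E² + 358*E/9)
((-59966 - 31782) + M(-522)) - 293407 = ((-59966 - 31782) + (-269 + (-522)² + (358/9)*(-522))) - 293407 = (-91748 + (-269 + 272484 - 20764)) - 293407 = (-91748 + 251451) - 293407 = 159703 - 293407 = -133704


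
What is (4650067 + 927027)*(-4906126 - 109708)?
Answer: -27973777706396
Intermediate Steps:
(4650067 + 927027)*(-4906126 - 109708) = 5577094*(-5015834) = -27973777706396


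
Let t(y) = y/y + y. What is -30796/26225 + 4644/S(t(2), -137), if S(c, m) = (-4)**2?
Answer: 30324041/104900 ≈ 289.08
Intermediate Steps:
t(y) = 1 + y
S(c, m) = 16
-30796/26225 + 4644/S(t(2), -137) = -30796/26225 + 4644/16 = -30796*1/26225 + 4644*(1/16) = -30796/26225 + 1161/4 = 30324041/104900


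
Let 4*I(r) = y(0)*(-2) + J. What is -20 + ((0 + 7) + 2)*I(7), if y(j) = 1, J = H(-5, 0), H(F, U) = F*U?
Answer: -49/2 ≈ -24.500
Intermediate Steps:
J = 0 (J = -5*0 = 0)
I(r) = -1/2 (I(r) = (1*(-2) + 0)/4 = (-2 + 0)/4 = (1/4)*(-2) = -1/2)
-20 + ((0 + 7) + 2)*I(7) = -20 + ((0 + 7) + 2)*(-1/2) = -20 + (7 + 2)*(-1/2) = -20 + 9*(-1/2) = -20 - 9/2 = -49/2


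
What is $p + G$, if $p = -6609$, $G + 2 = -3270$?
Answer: $-9881$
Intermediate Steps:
$G = -3272$ ($G = -2 - 3270 = -3272$)
$p + G = -6609 - 3272 = -9881$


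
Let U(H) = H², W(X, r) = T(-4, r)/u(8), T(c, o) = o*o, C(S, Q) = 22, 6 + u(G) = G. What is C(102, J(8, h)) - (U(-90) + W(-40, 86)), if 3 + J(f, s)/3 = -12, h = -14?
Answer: -11776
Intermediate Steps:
u(G) = -6 + G
J(f, s) = -45 (J(f, s) = -9 + 3*(-12) = -9 - 36 = -45)
T(c, o) = o²
W(X, r) = r²/2 (W(X, r) = r²/(-6 + 8) = r²/2)
C(102, J(8, h)) - (U(-90) + W(-40, 86)) = 22 - ((-90)² + (½)*86²) = 22 - (8100 + (½)*7396) = 22 - (8100 + 3698) = 22 - 1*11798 = 22 - 11798 = -11776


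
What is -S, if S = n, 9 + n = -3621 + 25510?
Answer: -21880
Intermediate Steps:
n = 21880 (n = -9 + (-3621 + 25510) = -9 + 21889 = 21880)
S = 21880
-S = -1*21880 = -21880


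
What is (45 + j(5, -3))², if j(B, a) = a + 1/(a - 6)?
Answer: 142129/81 ≈ 1754.7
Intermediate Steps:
j(B, a) = a + 1/(-6 + a)
(45 + j(5, -3))² = (45 + (1 + (-3)² - 6*(-3))/(-6 - 3))² = (45 + (1 + 9 + 18)/(-9))² = (45 - ⅑*28)² = (45 - 28/9)² = (377/9)² = 142129/81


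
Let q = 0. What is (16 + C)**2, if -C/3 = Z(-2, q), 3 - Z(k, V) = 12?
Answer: 1849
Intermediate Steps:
Z(k, V) = -9 (Z(k, V) = 3 - 1*12 = 3 - 12 = -9)
C = 27 (C = -3*(-9) = 27)
(16 + C)**2 = (16 + 27)**2 = 43**2 = 1849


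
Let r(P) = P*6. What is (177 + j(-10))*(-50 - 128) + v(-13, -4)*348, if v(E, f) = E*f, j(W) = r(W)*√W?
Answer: -13410 + 10680*I*√10 ≈ -13410.0 + 33773.0*I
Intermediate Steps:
r(P) = 6*P
j(W) = 6*W^(3/2) (j(W) = (6*W)*√W = 6*W^(3/2))
(177 + j(-10))*(-50 - 128) + v(-13, -4)*348 = (177 + 6*(-10)^(3/2))*(-50 - 128) - 13*(-4)*348 = (177 + 6*(-10*I*√10))*(-178) + 52*348 = (177 - 60*I*√10)*(-178) + 18096 = (-31506 + 10680*I*√10) + 18096 = -13410 + 10680*I*√10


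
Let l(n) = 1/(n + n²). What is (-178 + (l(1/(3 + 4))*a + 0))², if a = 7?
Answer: 1168561/64 ≈ 18259.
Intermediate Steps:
(-178 + (l(1/(3 + 4))*a + 0))² = (-178 + ((1/((1/(3 + 4))*(1 + 1/(3 + 4))))*7 + 0))² = (-178 + ((1/((1/7)*(1 + 1/7)))*7 + 0))² = (-178 + ((1/((⅐)*(1 + ⅐)))*7 + 0))² = (-178 + ((7/(8/7))*7 + 0))² = (-178 + ((7*(7/8))*7 + 0))² = (-178 + ((49/8)*7 + 0))² = (-178 + (343/8 + 0))² = (-178 + 343/8)² = (-1081/8)² = 1168561/64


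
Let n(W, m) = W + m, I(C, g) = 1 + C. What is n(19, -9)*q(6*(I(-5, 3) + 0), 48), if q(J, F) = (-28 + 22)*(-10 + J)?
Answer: 2040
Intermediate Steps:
q(J, F) = 60 - 6*J (q(J, F) = -6*(-10 + J) = 60 - 6*J)
n(19, -9)*q(6*(I(-5, 3) + 0), 48) = (19 - 9)*(60 - 36*((1 - 5) + 0)) = 10*(60 - 36*(-4 + 0)) = 10*(60 - 36*(-4)) = 10*(60 - 6*(-24)) = 10*(60 + 144) = 10*204 = 2040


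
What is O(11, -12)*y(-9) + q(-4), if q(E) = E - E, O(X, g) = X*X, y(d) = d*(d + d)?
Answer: 19602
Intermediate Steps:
y(d) = 2*d² (y(d) = d*(2*d) = 2*d²)
O(X, g) = X²
q(E) = 0
O(11, -12)*y(-9) + q(-4) = 11²*(2*(-9)²) + 0 = 121*(2*81) + 0 = 121*162 + 0 = 19602 + 0 = 19602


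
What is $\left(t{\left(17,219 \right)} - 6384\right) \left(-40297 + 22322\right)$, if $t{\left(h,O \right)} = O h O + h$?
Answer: $-14541235750$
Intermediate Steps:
$t{\left(h,O \right)} = h + h O^{2}$ ($t{\left(h,O \right)} = h O^{2} + h = h + h O^{2}$)
$\left(t{\left(17,219 \right)} - 6384\right) \left(-40297 + 22322\right) = \left(17 \left(1 + 219^{2}\right) - 6384\right) \left(-40297 + 22322\right) = \left(17 \left(1 + 47961\right) - 6384\right) \left(-17975\right) = \left(17 \cdot 47962 - 6384\right) \left(-17975\right) = \left(815354 - 6384\right) \left(-17975\right) = 808970 \left(-17975\right) = -14541235750$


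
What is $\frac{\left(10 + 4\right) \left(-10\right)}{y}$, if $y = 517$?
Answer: $- \frac{140}{517} \approx -0.27079$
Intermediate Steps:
$\frac{\left(10 + 4\right) \left(-10\right)}{y} = \frac{\left(10 + 4\right) \left(-10\right)}{517} = 14 \left(-10\right) \frac{1}{517} = \left(-140\right) \frac{1}{517} = - \frac{140}{517}$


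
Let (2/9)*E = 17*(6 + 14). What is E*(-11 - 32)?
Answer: -65790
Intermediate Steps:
E = 1530 (E = 9*(17*(6 + 14))/2 = 9*(17*20)/2 = (9/2)*340 = 1530)
E*(-11 - 32) = 1530*(-11 - 32) = 1530*(-43) = -65790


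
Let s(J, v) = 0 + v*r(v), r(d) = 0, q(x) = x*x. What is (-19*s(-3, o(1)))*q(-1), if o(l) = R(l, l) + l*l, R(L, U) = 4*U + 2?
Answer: 0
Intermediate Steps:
R(L, U) = 2 + 4*U
q(x) = x**2
o(l) = 2 + l**2 + 4*l (o(l) = (2 + 4*l) + l*l = (2 + 4*l) + l**2 = 2 + l**2 + 4*l)
s(J, v) = 0 (s(J, v) = 0 + v*0 = 0 + 0 = 0)
(-19*s(-3, o(1)))*q(-1) = -19*0*(-1)**2 = 0*1 = 0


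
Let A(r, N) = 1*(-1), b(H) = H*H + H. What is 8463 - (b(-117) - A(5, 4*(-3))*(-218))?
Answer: -4891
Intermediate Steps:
b(H) = H + H² (b(H) = H² + H = H + H²)
A(r, N) = -1
8463 - (b(-117) - A(5, 4*(-3))*(-218)) = 8463 - (-117*(1 - 117) - (-1)*(-218)) = 8463 - (-117*(-116) - 1*218) = 8463 - (13572 - 218) = 8463 - 1*13354 = 8463 - 13354 = -4891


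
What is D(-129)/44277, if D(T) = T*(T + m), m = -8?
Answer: 5891/14759 ≈ 0.39915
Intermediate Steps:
D(T) = T*(-8 + T) (D(T) = T*(T - 8) = T*(-8 + T))
D(-129)/44277 = -129*(-8 - 129)/44277 = -129*(-137)*(1/44277) = 17673*(1/44277) = 5891/14759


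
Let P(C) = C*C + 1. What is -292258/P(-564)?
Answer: -292258/318097 ≈ -0.91877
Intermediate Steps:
P(C) = 1 + C² (P(C) = C² + 1 = 1 + C²)
-292258/P(-564) = -292258/(1 + (-564)²) = -292258/(1 + 318096) = -292258/318097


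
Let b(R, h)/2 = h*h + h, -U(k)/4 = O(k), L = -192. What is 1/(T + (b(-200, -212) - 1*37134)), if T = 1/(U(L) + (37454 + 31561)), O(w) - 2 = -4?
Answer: 69023/3611973591 ≈ 1.9109e-5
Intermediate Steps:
O(w) = -2 (O(w) = 2 - 4 = -2)
U(k) = 8 (U(k) = -4*(-2) = 8)
b(R, h) = 2*h + 2*h² (b(R, h) = 2*(h*h + h) = 2*(h² + h) = 2*(h + h²) = 2*h + 2*h²)
T = 1/69023 (T = 1/(8 + (37454 + 31561)) = 1/(8 + 69015) = 1/69023 ≈ 1.4488e-5)
1/(T + (b(-200, -212) - 1*37134)) = 1/(1/69023 + (2*(-212)*(1 - 212) - 1*37134)) = 1/(1/69023 + (2*(-212)*(-211) - 37134)) = 1/(1/69023 + (89464 - 37134)) = 1/(1/69023 + 52330) = 1/(3611973591/69023) = 69023/3611973591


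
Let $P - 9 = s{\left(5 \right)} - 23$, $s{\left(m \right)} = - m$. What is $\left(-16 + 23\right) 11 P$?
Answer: $-1463$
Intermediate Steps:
$P = -19$ ($P = 9 - 28 = -19$)
$\left(-16 + 23\right) 11 P = \left(-16 + 23\right) 11 \left(-19\right) = 7 \cdot 11 \left(-19\right) = 77 \left(-19\right) = -1463$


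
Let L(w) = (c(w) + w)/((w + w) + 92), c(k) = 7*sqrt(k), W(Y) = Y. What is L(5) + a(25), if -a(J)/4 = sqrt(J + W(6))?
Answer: 5/102 - 4*sqrt(31) + 7*sqrt(5)/102 ≈ -22.069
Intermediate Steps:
L(w) = (w + 7*sqrt(w))/(92 + 2*w) (L(w) = (7*sqrt(w) + w)/((w + w) + 92) = (w + 7*sqrt(w))/(2*w + 92) = (w + 7*sqrt(w))/(92 + 2*w))
a(J) = -4*sqrt(6 + J) (a(J) = -4*sqrt(J + 6) = -4*sqrt(6 + J))
L(5) + a(25) = (5 + 7*sqrt(5))/(2*(46 + 5)) - 4*sqrt(6 + 25) = (1/2)*(5 + 7*sqrt(5))/51 - 4*sqrt(31) = (1/2)*(1/51)*(5 + 7*sqrt(5)) - 4*sqrt(31) = (5/102 + 7*sqrt(5)/102) - 4*sqrt(31) = 5/102 - 4*sqrt(31) + 7*sqrt(5)/102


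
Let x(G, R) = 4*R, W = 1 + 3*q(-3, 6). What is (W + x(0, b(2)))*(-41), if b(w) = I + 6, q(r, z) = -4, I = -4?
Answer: 123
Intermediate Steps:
b(w) = 2 (b(w) = -4 + 6 = 2)
W = -11 (W = 1 + 3*(-4) = 1 - 12 = -11)
(W + x(0, b(2)))*(-41) = (-11 + 4*2)*(-41) = (-11 + 8)*(-41) = -3*(-41) = 123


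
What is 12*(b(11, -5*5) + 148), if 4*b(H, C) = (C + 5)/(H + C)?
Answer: 12462/7 ≈ 1780.3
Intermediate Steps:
b(H, C) = (5 + C)/(4*(C + H)) (b(H, C) = ((C + 5)/(H + C))/4 = ((5 + C)/(C + H))/4 = (5 + C)/(4*(C + H)))
12*(b(11, -5*5) + 148) = 12*((5 - 5*5)/(4*(-5*5 + 11)) + 148) = 12*((5 - 25)/(4*(-25 + 11)) + 148) = 12*((¼)*(-20)/(-14) + 148) = 12*((¼)*(-1/14)*(-20) + 148) = 12*(5/14 + 148) = 12*(2077/14) = 12462/7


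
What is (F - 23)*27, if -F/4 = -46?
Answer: 4347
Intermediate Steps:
F = 184 (F = -4*(-46) = 184)
(F - 23)*27 = (184 - 23)*27 = 161*27 = 4347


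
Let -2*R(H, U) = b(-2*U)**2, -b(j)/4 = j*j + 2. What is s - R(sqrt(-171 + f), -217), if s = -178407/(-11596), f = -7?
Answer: 3291291396640359/11596 ≈ 2.8383e+11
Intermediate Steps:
b(j) = -8 - 4*j**2 (b(j) = -4*(j*j + 2) = -4*(j**2 + 2) = -4*(2 + j**2) = -8 - 4*j**2)
R(H, U) = -(-8 - 16*U**2)**2/2 (R(H, U) = -(-8 - 4*4*U**2)**2/2 = -(-8 - 16*U**2)**2/2)
s = 178407/11596 (s = -178407*(-1/11596) = 178407/11596 ≈ 15.385)
s - R(sqrt(-171 + f), -217) = 178407/11596 - (-32)*(1 + 2*(-217)**2)**2 = 178407/11596 - (-32)*(1 + 2*47089)**2 = 178407/11596 - (-32)*(1 + 94178)**2 = 178407/11596 - (-32)*94179**2 = 178407/11596 - (-32)*8869684041 = 178407/11596 - 1*(-283829889312) = 178407/11596 + 283829889312 = 3291291396640359/11596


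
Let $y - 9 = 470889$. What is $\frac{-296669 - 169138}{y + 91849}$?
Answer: $- \frac{465807}{562747} \approx -0.82774$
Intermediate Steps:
$y = 470898$ ($y = 9 + 470889 = 470898$)
$\frac{-296669 - 169138}{y + 91849} = \frac{-296669 - 169138}{470898 + 91849} = - \frac{465807}{562747}$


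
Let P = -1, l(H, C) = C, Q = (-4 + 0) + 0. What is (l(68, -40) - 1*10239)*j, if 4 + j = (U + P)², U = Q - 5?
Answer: -986784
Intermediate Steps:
Q = -4 (Q = -4 + 0 = -4)
U = -9 (U = -4 - 5 = -9)
j = 96 (j = -4 + (-9 - 1)² = -4 + (-10)² = -4 + 100 = 96)
(l(68, -40) - 1*10239)*j = (-40 - 1*10239)*96 = (-40 - 10239)*96 = -10279*96 = -986784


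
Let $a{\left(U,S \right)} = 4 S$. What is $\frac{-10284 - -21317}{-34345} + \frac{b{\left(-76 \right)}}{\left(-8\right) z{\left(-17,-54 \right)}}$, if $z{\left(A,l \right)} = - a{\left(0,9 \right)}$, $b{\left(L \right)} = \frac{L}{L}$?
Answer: $- \frac{3143159}{9891360} \approx -0.31777$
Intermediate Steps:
$b{\left(L \right)} = 1$
$z{\left(A,l \right)} = -36$ ($z{\left(A,l \right)} = - 4 \cdot 9 = \left(-1\right) 36 = -36$)
$\frac{-10284 - -21317}{-34345} + \frac{b{\left(-76 \right)}}{\left(-8\right) z{\left(-17,-54 \right)}} = \frac{-10284 - -21317}{-34345} + 1 \frac{1}{\left(-8\right) \left(-36\right)} = \left(-10284 + 21317\right) \left(- \frac{1}{34345}\right) + 1 \cdot \frac{1}{288} = 11033 \left(- \frac{1}{34345}\right) + 1 \cdot \frac{1}{288} = - \frac{11033}{34345} + \frac{1}{288} = - \frac{3143159}{9891360}$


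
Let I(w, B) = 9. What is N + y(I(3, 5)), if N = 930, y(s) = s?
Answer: 939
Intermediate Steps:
N + y(I(3, 5)) = 930 + 9 = 939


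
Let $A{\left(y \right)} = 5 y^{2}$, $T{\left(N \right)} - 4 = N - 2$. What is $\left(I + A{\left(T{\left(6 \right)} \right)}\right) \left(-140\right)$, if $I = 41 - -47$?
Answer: $-57120$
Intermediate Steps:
$T{\left(N \right)} = 2 + N$ ($T{\left(N \right)} = 4 + \left(N - 2\right) = 4 + \left(-2 + N\right) = 2 + N$)
$I = 88$ ($I = 41 + 47 = 88$)
$\left(I + A{\left(T{\left(6 \right)} \right)}\right) \left(-140\right) = \left(88 + 5 \left(2 + 6\right)^{2}\right) \left(-140\right) = \left(88 + 5 \cdot 8^{2}\right) \left(-140\right) = \left(88 + 5 \cdot 64\right) \left(-140\right) = \left(88 + 320\right) \left(-140\right) = 408 \left(-140\right) = -57120$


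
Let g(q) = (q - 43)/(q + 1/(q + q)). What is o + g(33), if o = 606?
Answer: 1319814/2179 ≈ 605.70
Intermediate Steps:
g(q) = (-43 + q)/(q + 1/(2*q))
o + g(33) = 606 + 2*33*(-43 + 33)/(1 + 2*33²) = 606 + 2*33*(-10)/(1 + 2*1089) = 606 + 2*33*(-10)/(1 + 2178) = 606 + 2*33*(-10)/2179 = 606 + 2*33*(1/2179)*(-10) = 606 - 660/2179 = 1319814/2179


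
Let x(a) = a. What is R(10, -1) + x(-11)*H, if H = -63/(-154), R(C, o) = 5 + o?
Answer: -1/2 ≈ -0.50000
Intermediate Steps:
H = 9/22 (H = -63*(-1/154) = 9/22 ≈ 0.40909)
R(10, -1) + x(-11)*H = (5 - 1) - 11*9/22 = 4 - 9/2 = -1/2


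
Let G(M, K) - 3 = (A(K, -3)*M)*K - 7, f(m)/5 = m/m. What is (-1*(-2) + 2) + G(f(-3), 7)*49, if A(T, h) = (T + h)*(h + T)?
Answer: 27248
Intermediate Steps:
f(m) = 5 (f(m) = 5*(m/m) = 5*1 = 5)
A(T, h) = (T + h)² (A(T, h) = (T + h)*(T + h) = (T + h)²)
G(M, K) = -4 + K*M*(-3 + K)² (G(M, K) = 3 + (((K - 3)²*M)*K - 7) = 3 + (((-3 + K)²*M)*K - 7) = 3 + ((M*(-3 + K)²)*K - 7) = 3 + (K*M*(-3 + K)² - 7) = 3 + (-7 + K*M*(-3 + K)²) = -4 + K*M*(-3 + K)²)
(-1*(-2) + 2) + G(f(-3), 7)*49 = (-1*(-2) + 2) + (-4 + 7*5*(-3 + 7)²)*49 = (2 + 2) + (-4 + 7*5*4²)*49 = 4 + (-4 + 7*5*16)*49 = 4 + (-4 + 560)*49 = 4 + 556*49 = 4 + 27244 = 27248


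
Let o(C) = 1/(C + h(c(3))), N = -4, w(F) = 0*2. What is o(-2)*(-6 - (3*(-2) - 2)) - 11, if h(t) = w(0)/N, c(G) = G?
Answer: -12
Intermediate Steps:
w(F) = 0
h(t) = 0 (h(t) = 0/(-4) = 0*(-1/4) = 0)
o(C) = 1/C (o(C) = 1/(C + 0) = 1/C)
o(-2)*(-6 - (3*(-2) - 2)) - 11 = (-6 - (3*(-2) - 2))/(-2) - 11 = -(-6 - (-6 - 2))/2 - 11 = -(-6 - 1*(-8))/2 - 11 = -(-6 + 8)/2 - 11 = -1/2*2 - 11 = -1 - 11 = -12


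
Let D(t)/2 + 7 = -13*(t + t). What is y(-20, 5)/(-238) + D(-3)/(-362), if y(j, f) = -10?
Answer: -7544/21539 ≈ -0.35025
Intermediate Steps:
D(t) = -14 - 52*t (D(t) = -14 + 2*(-13*(t + t)) = -14 + 2*(-26*t) = -14 - 52*t)
y(-20, 5)/(-238) + D(-3)/(-362) = -10/(-238) + (-14 - 52*(-3))/(-362) = -10*(-1/238) + (-14 + 156)*(-1/362) = 5/119 + 142*(-1/362) = 5/119 - 71/181 = -7544/21539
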